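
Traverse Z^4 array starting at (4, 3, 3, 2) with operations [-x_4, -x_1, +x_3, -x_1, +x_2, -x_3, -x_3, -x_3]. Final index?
(2, 4, 1, 1)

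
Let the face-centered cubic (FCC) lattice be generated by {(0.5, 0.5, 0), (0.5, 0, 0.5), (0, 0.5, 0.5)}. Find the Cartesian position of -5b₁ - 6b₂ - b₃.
(-5.5, -3, -3.5)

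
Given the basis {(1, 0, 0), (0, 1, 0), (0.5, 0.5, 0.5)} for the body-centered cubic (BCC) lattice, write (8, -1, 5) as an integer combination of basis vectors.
3b₁ - 6b₂ + 10b₃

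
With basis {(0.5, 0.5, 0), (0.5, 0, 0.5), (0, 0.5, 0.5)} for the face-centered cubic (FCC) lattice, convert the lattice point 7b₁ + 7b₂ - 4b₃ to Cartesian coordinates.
(7, 1.5, 1.5)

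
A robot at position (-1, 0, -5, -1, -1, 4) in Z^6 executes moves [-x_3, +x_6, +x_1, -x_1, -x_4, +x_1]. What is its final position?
(0, 0, -6, -2, -1, 5)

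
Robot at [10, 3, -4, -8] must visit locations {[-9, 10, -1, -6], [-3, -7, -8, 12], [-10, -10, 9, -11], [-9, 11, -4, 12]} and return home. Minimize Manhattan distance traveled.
180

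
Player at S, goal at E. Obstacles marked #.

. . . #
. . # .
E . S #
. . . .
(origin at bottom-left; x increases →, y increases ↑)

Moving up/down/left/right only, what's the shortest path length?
2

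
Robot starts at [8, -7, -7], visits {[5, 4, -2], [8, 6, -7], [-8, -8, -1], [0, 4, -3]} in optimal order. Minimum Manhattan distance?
51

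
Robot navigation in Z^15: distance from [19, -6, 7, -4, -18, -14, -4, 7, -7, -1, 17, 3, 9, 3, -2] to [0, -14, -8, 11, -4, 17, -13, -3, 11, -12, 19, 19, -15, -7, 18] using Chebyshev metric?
31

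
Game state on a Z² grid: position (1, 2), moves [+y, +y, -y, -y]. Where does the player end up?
(1, 2)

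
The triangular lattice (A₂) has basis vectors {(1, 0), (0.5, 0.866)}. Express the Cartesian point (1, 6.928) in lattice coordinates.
-3b₁ + 8b₂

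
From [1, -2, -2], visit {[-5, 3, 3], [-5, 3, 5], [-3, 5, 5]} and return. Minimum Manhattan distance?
40
(one optimal route: (1, -2, -2) → (-5, 3, 3) → (-5, 3, 5) → (-3, 5, 5) → (1, -2, -2))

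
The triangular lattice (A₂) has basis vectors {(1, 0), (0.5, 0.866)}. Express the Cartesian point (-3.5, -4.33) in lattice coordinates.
-b₁ - 5b₂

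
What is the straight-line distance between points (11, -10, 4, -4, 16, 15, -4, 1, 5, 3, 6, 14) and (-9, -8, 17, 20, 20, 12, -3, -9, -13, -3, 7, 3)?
41.9166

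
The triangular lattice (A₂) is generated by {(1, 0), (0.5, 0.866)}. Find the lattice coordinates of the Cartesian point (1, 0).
b₁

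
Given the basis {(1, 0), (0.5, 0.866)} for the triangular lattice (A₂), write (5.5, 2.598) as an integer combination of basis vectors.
4b₁ + 3b₂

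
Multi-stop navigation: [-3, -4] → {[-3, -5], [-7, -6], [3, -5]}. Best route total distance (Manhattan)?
17
(one optimal route: (-3, -4) → (-3, -5) → (-7, -6) → (3, -5))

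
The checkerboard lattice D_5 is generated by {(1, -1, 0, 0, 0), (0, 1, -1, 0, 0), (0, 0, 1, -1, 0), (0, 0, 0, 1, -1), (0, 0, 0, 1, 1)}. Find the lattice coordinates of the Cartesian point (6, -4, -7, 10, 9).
6b₁ + 2b₂ - 5b₃ - 2b₄ + 7b₅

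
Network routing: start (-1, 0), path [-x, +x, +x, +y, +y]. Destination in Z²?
(0, 2)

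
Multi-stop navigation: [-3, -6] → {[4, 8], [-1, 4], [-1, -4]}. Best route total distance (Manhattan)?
21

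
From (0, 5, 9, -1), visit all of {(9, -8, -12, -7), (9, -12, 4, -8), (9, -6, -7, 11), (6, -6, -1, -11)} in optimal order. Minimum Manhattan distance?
100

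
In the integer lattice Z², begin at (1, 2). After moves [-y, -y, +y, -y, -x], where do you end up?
(0, 0)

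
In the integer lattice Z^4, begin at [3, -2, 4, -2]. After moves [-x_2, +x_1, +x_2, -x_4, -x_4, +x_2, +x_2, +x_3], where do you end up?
(4, 0, 5, -4)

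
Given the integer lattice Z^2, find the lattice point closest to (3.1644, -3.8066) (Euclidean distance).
(3, -4)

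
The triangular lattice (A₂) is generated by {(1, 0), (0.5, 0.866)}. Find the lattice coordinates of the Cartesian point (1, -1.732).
2b₁ - 2b₂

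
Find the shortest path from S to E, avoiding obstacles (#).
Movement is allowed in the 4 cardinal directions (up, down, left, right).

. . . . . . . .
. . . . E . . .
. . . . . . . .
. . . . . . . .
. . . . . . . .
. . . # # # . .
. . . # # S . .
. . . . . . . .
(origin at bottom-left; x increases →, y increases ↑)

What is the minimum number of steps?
8
(one shortest path: (5, 1) → (6, 1) → (6, 2) → (6, 3) → (5, 3) → (4, 3) → (4, 4) → (4, 5) → (4, 6))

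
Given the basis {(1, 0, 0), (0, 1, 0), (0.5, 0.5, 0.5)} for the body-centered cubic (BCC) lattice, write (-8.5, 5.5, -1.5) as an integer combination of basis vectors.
-7b₁ + 7b₂ - 3b₃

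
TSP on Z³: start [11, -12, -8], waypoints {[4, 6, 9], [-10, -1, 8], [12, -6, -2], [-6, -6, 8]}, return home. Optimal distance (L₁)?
114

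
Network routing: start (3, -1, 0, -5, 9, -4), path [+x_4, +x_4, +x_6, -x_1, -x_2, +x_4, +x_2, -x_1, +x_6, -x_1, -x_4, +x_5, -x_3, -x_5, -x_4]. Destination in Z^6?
(0, -1, -1, -4, 9, -2)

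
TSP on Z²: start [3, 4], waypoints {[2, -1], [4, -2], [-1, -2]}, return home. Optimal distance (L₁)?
22
(one optimal route: (3, 4) → (2, -1) → (-1, -2) → (4, -2) → (3, 4))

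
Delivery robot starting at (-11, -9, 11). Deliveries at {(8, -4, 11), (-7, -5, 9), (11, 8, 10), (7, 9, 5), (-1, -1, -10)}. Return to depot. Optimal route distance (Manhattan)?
122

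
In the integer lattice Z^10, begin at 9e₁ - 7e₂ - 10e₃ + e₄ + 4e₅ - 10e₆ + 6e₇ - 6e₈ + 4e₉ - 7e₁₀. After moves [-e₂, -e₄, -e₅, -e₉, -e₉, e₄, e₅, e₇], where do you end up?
(9, -8, -10, 1, 4, -10, 7, -6, 2, -7)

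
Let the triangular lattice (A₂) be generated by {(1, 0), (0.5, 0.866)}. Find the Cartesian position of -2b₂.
(-1, -1.732)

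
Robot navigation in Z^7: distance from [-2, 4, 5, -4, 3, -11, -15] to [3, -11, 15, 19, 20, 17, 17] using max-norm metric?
32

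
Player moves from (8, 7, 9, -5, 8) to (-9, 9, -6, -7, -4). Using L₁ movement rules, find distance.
48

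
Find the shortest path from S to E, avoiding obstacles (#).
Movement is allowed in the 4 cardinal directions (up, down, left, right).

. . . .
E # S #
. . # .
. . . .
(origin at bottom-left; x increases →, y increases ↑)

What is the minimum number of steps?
4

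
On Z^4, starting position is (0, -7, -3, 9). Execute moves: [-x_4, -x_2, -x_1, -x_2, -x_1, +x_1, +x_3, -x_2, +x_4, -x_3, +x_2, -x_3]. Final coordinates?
(-1, -9, -4, 9)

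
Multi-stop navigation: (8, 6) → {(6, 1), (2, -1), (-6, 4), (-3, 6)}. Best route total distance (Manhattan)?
30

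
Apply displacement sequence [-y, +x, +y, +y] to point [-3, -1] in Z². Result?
(-2, 0)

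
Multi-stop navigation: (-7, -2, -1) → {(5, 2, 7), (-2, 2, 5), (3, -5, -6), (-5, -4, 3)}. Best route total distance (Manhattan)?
50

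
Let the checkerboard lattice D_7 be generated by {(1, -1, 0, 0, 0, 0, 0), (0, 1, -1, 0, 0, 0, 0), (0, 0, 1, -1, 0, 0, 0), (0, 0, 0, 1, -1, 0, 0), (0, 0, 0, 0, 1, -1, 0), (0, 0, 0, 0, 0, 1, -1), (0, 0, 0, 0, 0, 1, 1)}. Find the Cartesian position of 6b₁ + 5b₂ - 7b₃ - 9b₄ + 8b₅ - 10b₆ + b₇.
(6, -1, -12, -2, 17, -17, 11)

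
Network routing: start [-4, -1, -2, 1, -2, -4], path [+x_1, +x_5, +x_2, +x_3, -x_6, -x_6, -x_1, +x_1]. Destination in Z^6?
(-3, 0, -1, 1, -1, -6)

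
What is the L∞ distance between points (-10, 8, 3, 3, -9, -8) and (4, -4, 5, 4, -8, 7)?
15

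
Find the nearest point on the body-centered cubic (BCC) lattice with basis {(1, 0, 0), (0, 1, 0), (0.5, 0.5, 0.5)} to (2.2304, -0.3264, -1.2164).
(2.5, -0.5, -1.5)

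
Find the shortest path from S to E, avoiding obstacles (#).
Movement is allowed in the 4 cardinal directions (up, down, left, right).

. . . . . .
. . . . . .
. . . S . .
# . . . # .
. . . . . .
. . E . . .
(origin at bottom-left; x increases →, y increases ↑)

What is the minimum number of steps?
4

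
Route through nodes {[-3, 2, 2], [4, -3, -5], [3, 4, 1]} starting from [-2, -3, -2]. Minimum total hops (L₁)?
32
(one optimal route: (-2, -3, -2) → (4, -3, -5) → (3, 4, 1) → (-3, 2, 2))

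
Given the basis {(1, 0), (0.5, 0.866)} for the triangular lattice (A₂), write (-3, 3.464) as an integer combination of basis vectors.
-5b₁ + 4b₂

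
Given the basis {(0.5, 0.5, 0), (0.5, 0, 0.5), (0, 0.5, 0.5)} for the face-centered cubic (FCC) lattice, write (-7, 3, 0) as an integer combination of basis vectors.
-4b₁ - 10b₂ + 10b₃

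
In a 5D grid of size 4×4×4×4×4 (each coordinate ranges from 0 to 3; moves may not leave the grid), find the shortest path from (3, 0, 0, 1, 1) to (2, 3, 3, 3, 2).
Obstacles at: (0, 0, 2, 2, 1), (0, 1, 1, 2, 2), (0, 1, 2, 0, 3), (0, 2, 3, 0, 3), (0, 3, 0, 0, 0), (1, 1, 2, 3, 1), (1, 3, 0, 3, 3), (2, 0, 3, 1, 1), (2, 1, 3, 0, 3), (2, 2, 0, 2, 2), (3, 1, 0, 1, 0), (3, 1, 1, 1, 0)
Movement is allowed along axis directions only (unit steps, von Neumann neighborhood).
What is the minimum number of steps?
10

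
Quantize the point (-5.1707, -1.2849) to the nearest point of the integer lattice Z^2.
(-5, -1)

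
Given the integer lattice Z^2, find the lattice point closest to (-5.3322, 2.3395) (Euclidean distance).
(-5, 2)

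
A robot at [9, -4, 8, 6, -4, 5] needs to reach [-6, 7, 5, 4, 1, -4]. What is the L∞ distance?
15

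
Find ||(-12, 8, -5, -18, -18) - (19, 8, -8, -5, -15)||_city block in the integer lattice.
50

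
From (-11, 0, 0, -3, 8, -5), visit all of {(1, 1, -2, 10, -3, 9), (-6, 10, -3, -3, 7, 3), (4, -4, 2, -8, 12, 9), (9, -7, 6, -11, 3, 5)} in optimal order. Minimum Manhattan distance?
146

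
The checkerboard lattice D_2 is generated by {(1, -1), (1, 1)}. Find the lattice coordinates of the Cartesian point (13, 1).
6b₁ + 7b₂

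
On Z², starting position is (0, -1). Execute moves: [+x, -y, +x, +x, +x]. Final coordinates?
(4, -2)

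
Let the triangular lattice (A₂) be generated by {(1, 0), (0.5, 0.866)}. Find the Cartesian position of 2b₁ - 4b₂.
(0, -3.464)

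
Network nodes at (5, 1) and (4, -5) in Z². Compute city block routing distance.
7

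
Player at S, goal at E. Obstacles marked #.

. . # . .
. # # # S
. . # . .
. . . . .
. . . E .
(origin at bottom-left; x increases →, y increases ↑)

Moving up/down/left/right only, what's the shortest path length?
4
(one shortest path: (4, 3) → (4, 2) → (3, 2) → (3, 1) → (3, 0))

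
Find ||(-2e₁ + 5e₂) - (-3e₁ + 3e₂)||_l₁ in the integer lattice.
3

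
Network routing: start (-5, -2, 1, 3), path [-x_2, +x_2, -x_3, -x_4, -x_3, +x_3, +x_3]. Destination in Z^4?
(-5, -2, 1, 2)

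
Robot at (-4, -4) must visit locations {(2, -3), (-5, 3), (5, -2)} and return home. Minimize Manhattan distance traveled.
34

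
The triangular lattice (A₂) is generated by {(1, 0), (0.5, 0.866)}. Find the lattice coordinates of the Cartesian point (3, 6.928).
-b₁ + 8b₂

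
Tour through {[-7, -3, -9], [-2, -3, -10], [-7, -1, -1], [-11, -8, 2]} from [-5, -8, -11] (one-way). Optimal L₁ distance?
39
(one optimal route: (-5, -8, -11) → (-2, -3, -10) → (-7, -3, -9) → (-7, -1, -1) → (-11, -8, 2))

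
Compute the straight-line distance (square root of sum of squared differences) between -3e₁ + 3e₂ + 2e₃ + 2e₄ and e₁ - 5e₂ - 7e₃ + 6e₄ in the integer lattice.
13.3041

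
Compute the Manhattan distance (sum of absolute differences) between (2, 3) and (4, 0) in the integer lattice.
5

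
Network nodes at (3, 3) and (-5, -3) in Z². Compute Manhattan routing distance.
14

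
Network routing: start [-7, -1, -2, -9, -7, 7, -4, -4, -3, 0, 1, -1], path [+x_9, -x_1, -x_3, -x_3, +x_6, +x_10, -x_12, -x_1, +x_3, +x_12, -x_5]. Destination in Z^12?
(-9, -1, -3, -9, -8, 8, -4, -4, -2, 1, 1, -1)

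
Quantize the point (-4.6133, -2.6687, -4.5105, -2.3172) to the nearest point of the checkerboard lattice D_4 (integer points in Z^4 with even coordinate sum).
(-5, -3, -4, -2)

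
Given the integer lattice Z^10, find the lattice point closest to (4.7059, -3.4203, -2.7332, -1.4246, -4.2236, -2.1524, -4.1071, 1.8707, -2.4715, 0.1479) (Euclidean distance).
(5, -3, -3, -1, -4, -2, -4, 2, -2, 0)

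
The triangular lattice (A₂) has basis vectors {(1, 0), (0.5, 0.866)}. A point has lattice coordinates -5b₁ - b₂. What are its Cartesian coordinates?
(-5.5, -0.866)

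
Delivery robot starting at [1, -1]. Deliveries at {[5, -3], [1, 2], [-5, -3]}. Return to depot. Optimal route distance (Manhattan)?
30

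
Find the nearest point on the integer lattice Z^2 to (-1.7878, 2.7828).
(-2, 3)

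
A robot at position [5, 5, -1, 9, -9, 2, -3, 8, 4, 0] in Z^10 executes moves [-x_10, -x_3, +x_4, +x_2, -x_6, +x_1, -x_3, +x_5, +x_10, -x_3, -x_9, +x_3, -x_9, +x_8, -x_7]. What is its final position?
(6, 6, -3, 10, -8, 1, -4, 9, 2, 0)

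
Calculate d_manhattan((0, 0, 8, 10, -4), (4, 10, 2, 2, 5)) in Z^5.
37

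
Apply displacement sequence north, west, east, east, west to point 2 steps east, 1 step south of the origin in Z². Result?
(2, 0)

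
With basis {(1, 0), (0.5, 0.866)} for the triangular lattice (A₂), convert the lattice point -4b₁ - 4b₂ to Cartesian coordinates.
(-6, -3.464)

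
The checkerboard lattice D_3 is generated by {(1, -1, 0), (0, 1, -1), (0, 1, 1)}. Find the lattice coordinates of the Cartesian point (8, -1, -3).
8b₁ + 5b₂ + 2b₃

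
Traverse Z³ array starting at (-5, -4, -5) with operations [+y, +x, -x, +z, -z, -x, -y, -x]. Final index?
(-7, -4, -5)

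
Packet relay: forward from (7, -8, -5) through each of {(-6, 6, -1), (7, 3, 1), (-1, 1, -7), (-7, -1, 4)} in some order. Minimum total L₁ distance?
64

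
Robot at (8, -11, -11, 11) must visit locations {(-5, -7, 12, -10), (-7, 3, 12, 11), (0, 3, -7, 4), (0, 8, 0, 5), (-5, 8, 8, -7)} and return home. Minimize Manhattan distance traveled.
178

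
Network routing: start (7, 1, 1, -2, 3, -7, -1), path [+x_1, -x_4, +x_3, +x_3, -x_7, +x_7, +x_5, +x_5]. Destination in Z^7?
(8, 1, 3, -3, 5, -7, -1)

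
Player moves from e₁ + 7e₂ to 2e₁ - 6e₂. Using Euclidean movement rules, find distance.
13.0384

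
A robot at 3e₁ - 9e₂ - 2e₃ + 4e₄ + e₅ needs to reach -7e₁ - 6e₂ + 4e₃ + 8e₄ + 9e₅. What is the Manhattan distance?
31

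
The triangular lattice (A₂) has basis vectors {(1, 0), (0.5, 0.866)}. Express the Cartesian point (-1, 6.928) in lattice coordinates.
-5b₁ + 8b₂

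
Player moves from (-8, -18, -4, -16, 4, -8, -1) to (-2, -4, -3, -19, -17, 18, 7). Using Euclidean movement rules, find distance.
37.7227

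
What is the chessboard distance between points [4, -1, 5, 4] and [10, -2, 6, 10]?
6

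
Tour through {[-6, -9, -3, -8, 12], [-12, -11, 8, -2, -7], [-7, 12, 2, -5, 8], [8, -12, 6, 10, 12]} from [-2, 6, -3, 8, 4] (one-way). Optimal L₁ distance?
165
(one optimal route: (-2, 6, -3, 8, 4) → (-7, 12, 2, -5, 8) → (-6, -9, -3, -8, 12) → (-12, -11, 8, -2, -7) → (8, -12, 6, 10, 12))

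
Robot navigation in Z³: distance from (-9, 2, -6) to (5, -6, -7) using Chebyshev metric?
14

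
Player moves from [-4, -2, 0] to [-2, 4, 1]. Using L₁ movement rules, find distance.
9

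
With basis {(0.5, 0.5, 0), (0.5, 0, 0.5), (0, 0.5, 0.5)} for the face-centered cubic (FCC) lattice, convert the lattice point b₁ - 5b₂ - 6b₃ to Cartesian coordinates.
(-2, -2.5, -5.5)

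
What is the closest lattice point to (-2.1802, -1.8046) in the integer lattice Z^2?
(-2, -2)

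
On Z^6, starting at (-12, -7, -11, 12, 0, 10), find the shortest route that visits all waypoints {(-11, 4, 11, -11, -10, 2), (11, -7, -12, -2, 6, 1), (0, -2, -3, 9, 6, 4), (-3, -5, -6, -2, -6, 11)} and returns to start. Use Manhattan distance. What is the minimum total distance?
254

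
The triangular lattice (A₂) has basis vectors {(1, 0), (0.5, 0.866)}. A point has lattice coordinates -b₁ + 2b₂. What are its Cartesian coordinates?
(0, 1.732)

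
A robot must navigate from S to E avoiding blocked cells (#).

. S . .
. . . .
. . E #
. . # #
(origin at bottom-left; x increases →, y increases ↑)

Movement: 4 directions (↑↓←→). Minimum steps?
3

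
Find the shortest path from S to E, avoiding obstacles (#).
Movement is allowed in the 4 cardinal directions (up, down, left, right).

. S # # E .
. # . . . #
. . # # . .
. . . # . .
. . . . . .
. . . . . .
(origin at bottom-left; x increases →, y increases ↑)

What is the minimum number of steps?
13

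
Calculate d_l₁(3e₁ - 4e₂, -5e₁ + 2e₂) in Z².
14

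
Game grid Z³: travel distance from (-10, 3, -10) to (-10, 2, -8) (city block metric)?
3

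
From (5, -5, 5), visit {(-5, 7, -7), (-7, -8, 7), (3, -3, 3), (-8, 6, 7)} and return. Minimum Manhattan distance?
84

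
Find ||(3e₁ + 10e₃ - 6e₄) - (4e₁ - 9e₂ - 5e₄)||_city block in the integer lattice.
21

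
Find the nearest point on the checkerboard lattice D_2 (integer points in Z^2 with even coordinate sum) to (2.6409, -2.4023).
(3, -3)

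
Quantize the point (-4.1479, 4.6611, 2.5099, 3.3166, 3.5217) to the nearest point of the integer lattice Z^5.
(-4, 5, 3, 3, 4)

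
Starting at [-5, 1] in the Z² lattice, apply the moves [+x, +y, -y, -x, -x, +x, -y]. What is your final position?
(-5, 0)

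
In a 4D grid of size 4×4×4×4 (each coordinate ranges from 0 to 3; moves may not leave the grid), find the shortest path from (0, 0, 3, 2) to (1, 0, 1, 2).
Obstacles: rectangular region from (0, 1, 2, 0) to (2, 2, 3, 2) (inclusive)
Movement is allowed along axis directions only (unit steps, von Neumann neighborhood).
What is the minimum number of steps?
3
(one shortest path: (0, 0, 3, 2) → (1, 0, 3, 2) → (1, 0, 2, 2) → (1, 0, 1, 2))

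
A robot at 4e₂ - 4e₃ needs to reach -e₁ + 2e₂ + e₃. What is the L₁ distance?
8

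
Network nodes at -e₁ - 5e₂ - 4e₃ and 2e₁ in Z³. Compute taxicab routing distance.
12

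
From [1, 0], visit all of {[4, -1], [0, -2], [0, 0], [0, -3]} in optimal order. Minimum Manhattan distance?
10
(one optimal route: (1, 0) → (0, 0) → (0, -2) → (0, -3) → (4, -1))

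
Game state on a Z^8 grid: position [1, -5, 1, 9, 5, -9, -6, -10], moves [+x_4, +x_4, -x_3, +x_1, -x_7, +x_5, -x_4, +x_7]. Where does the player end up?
(2, -5, 0, 10, 6, -9, -6, -10)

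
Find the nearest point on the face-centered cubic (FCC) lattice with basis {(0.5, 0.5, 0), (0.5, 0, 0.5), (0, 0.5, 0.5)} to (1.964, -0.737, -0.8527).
(2, -1, -1)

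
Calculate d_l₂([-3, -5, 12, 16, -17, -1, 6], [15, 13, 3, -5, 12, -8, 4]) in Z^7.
45.4313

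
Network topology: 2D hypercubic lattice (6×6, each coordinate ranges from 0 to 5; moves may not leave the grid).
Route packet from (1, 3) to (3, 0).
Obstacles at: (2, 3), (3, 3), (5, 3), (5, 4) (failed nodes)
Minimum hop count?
5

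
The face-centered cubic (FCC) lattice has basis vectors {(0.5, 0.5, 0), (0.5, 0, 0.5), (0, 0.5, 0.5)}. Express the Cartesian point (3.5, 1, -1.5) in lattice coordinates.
6b₁ + b₂ - 4b₃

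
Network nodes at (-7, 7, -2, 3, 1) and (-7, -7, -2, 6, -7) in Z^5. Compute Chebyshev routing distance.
14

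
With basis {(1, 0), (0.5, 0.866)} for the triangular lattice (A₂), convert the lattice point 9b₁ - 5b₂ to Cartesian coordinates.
(6.5, -4.33)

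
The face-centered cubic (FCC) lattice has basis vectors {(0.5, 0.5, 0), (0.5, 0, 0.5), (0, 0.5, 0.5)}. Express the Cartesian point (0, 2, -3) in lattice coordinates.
5b₁ - 5b₂ - b₃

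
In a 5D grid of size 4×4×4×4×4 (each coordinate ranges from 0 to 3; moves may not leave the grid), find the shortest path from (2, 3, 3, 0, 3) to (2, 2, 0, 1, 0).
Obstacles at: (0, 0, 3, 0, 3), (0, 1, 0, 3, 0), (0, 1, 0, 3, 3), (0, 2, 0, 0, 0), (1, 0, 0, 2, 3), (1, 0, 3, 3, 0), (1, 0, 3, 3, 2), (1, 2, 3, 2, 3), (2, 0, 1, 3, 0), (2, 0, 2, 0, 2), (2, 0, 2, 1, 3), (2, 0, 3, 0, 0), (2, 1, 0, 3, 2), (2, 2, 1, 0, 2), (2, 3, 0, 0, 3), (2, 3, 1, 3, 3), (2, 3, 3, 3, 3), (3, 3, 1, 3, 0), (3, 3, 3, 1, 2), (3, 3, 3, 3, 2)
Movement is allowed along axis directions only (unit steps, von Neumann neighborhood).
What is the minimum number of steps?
8
(one shortest path: (2, 3, 3, 0, 3) → (2, 2, 3, 0, 3) → (2, 2, 2, 0, 3) → (2, 2, 1, 0, 3) → (2, 2, 0, 0, 3) → (2, 2, 0, 1, 3) → (2, 2, 0, 1, 2) → (2, 2, 0, 1, 1) → (2, 2, 0, 1, 0))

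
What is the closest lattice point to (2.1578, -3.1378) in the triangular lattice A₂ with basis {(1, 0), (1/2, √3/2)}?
(2, -3.464)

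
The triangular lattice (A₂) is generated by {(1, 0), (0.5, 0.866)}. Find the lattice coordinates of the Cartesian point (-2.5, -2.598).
-b₁ - 3b₂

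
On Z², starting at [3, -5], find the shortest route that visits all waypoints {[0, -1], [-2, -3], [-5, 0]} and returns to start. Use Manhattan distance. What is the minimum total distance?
26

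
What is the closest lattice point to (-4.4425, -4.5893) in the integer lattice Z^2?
(-4, -5)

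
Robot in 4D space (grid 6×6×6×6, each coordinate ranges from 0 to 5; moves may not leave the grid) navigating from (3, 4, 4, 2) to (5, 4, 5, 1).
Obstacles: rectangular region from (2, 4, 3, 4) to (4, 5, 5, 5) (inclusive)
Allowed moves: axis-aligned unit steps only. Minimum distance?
4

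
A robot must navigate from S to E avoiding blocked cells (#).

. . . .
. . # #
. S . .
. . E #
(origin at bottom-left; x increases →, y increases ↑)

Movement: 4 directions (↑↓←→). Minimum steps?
2
(one shortest path: (1, 1) → (2, 1) → (2, 0))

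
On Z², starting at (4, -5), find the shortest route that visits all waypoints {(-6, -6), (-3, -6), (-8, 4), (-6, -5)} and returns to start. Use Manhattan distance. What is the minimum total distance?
44
(one optimal route: (4, -5) → (-3, -6) → (-6, -6) → (-8, 4) → (-6, -5) → (4, -5))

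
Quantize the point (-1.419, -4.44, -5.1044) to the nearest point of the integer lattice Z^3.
(-1, -4, -5)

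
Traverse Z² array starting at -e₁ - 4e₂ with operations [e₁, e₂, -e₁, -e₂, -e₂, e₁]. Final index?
(0, -5)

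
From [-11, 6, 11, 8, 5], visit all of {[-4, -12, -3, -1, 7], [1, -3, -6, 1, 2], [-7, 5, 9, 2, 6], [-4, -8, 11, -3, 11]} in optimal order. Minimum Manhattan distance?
90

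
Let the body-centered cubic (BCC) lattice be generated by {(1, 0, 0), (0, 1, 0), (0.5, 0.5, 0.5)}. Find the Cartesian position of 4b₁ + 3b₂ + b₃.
(4.5, 3.5, 0.5)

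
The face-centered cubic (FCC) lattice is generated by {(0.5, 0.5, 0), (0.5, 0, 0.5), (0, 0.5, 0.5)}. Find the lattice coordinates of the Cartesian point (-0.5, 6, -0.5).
6b₁ - 7b₂ + 6b₃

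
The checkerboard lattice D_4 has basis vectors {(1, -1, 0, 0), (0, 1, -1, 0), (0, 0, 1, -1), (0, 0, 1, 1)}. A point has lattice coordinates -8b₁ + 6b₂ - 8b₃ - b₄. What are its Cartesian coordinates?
(-8, 14, -15, 7)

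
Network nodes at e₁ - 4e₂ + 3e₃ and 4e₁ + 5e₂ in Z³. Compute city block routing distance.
15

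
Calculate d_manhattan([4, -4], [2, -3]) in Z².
3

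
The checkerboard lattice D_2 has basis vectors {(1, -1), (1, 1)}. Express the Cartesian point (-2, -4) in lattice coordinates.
b₁ - 3b₂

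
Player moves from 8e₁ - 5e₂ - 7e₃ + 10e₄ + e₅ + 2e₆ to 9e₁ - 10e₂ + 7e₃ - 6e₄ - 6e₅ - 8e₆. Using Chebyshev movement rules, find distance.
16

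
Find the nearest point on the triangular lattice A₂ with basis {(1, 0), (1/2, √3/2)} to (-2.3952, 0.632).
(-2.5, 0.866)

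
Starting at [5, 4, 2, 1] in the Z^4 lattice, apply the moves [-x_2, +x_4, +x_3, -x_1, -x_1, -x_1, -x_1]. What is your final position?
(1, 3, 3, 2)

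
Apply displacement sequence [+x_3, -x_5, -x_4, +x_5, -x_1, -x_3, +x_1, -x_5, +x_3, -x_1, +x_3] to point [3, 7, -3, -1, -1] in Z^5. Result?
(2, 7, -1, -2, -2)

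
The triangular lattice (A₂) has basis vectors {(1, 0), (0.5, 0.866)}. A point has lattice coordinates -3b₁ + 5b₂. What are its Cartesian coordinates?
(-0.5, 4.33)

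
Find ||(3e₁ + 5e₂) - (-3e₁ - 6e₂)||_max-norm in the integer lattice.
11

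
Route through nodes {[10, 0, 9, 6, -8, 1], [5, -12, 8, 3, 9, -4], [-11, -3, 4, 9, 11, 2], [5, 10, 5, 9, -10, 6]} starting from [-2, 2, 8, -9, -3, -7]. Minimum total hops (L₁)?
170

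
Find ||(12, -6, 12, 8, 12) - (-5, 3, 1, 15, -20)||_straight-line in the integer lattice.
39.5474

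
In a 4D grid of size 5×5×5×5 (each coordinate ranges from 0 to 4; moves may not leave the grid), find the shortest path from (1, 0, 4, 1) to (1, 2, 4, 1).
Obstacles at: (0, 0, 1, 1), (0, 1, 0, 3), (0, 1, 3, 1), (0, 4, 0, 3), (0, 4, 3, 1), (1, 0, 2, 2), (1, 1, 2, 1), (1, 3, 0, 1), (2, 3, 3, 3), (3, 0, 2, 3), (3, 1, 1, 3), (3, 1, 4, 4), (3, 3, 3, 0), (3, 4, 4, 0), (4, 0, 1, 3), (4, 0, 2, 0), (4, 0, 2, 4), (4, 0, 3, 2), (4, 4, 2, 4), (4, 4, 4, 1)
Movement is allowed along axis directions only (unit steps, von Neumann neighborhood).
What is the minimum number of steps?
2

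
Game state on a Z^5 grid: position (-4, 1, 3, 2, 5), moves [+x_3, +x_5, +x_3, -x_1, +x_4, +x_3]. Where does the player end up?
(-5, 1, 6, 3, 6)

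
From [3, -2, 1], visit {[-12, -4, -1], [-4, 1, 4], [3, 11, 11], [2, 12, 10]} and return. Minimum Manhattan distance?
86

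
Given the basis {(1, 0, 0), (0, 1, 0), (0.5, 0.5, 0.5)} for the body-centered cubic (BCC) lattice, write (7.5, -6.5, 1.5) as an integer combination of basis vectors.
6b₁ - 8b₂ + 3b₃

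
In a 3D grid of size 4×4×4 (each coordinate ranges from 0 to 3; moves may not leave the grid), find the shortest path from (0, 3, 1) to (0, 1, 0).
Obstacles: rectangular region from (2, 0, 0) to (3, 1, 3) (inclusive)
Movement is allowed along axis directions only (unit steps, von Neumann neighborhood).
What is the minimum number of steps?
3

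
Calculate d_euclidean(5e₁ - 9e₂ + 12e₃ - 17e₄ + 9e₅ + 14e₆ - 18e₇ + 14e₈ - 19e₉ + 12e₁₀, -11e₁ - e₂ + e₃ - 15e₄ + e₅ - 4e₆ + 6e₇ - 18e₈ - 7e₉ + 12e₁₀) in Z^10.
50.7642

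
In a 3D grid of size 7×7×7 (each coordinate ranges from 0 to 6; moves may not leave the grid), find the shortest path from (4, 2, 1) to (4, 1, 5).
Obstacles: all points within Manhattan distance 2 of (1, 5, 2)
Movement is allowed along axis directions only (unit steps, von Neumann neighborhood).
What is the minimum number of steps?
5
(one shortest path: (4, 2, 1) → (4, 1, 1) → (4, 1, 2) → (4, 1, 3) → (4, 1, 4) → (4, 1, 5))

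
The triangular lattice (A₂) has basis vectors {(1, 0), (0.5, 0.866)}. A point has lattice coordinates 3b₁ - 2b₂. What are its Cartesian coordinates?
(2, -1.732)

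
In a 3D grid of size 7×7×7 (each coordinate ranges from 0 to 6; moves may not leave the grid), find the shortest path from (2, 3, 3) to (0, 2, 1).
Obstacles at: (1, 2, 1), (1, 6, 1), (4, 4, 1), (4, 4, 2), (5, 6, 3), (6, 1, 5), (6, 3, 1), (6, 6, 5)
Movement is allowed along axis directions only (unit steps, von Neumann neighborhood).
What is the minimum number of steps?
5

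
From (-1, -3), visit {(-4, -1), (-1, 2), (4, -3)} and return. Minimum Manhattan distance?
26
(one optimal route: (-1, -3) → (-4, -1) → (-1, 2) → (4, -3) → (-1, -3))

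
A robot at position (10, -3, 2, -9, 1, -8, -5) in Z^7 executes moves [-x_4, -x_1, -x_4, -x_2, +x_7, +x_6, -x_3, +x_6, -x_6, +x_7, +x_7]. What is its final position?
(9, -4, 1, -11, 1, -7, -2)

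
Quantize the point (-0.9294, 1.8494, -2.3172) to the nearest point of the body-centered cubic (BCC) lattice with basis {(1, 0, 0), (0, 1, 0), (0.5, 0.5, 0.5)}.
(-1, 2, -2)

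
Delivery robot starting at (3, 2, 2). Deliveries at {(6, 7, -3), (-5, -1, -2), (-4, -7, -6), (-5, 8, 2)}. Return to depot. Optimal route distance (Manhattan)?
78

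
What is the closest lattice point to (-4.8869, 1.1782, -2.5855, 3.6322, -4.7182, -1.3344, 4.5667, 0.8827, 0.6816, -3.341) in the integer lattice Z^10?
(-5, 1, -3, 4, -5, -1, 5, 1, 1, -3)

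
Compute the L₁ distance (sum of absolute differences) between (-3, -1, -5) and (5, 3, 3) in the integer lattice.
20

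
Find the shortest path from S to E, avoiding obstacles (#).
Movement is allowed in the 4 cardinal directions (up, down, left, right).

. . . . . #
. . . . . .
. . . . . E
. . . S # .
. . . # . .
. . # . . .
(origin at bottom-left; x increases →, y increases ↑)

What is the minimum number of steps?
3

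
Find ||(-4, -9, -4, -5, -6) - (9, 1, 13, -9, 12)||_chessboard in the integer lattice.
18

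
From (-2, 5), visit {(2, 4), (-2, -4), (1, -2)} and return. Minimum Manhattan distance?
26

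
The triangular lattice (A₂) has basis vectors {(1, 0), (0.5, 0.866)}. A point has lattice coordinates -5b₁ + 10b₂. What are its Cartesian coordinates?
(0, 8.66)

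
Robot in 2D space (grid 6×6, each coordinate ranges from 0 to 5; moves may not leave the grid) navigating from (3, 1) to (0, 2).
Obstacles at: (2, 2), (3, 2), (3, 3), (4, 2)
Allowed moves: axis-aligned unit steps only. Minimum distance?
4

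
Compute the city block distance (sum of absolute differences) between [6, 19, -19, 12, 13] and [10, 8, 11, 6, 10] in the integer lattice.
54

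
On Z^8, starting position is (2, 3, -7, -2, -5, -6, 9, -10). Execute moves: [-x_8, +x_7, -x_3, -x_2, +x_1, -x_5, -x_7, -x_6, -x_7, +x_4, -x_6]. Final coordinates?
(3, 2, -8, -1, -6, -8, 8, -11)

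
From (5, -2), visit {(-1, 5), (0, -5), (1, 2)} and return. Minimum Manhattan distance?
32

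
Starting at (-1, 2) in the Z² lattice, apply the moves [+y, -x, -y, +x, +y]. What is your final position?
(-1, 3)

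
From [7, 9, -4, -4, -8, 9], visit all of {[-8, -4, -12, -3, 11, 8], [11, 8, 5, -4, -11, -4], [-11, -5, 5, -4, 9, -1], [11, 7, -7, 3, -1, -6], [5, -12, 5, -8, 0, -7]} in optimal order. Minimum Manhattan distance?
187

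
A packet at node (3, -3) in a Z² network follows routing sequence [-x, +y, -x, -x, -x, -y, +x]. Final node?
(0, -3)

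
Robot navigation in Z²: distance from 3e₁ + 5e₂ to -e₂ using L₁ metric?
9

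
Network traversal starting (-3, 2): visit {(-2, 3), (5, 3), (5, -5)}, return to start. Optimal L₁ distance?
32
(one optimal route: (-3, 2) → (-2, 3) → (5, 3) → (5, -5) → (-3, 2))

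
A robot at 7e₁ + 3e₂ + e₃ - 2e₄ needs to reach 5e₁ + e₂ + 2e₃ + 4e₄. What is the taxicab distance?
11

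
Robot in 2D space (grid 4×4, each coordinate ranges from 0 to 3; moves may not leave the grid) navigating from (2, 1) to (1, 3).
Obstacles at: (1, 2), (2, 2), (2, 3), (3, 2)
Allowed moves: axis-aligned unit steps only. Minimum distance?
5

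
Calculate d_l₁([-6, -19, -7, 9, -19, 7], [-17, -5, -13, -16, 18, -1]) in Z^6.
101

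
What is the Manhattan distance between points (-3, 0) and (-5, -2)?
4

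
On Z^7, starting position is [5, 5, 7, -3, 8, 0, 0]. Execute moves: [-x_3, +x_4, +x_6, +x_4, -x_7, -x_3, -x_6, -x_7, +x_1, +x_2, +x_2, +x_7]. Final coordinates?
(6, 7, 5, -1, 8, 0, -1)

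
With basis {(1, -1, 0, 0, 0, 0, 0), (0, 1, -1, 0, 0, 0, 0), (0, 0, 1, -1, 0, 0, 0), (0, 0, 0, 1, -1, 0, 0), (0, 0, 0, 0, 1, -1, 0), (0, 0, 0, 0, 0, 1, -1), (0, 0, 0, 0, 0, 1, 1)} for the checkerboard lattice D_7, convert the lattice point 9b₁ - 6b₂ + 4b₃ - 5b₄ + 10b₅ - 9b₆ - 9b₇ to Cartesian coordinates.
(9, -15, 10, -9, 15, -28, 0)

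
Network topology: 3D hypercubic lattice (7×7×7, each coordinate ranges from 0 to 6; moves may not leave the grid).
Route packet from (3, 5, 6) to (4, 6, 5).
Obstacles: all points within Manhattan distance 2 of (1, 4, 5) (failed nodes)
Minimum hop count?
3
(one shortest path: (3, 5, 6) → (4, 5, 6) → (4, 6, 6) → (4, 6, 5))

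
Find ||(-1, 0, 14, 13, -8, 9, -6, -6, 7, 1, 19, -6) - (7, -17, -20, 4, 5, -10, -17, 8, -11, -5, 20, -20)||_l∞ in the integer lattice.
34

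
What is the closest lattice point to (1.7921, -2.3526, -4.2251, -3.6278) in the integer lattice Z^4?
(2, -2, -4, -4)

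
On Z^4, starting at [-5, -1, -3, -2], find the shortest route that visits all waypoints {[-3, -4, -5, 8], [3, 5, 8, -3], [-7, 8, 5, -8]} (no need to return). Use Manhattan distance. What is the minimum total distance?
77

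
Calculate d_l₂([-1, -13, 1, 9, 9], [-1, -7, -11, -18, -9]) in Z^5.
35.1141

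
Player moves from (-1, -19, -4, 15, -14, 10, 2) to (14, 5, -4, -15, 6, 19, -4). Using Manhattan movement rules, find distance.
104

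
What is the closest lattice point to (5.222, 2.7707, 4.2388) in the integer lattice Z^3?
(5, 3, 4)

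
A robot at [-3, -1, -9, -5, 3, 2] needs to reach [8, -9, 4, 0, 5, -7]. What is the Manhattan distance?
48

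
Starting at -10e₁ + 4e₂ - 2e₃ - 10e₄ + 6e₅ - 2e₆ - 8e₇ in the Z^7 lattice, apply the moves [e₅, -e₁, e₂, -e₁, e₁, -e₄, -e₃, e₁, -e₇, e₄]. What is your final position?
(-10, 5, -3, -10, 7, -2, -9)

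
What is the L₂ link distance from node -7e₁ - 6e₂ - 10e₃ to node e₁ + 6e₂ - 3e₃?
16.0312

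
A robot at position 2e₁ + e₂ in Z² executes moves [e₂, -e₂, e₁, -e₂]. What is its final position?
(3, 0)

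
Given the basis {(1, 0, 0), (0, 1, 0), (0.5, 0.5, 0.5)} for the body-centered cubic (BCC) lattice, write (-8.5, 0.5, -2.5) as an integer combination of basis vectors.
-6b₁ + 3b₂ - 5b₃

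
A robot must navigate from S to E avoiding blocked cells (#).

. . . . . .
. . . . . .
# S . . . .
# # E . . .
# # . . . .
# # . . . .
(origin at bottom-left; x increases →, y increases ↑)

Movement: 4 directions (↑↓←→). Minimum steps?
2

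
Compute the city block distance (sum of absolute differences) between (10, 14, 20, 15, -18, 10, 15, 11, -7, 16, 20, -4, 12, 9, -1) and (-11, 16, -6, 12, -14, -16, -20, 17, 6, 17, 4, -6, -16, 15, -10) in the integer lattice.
198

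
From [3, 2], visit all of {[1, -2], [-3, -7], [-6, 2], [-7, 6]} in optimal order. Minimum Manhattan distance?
32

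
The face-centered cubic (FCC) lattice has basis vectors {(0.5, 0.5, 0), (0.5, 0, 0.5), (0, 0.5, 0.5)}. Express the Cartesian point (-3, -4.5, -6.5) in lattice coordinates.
-b₁ - 5b₂ - 8b₃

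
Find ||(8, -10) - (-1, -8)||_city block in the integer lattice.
11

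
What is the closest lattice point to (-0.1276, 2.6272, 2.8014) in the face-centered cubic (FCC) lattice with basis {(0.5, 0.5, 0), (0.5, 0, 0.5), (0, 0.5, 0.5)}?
(0, 2.5, 2.5)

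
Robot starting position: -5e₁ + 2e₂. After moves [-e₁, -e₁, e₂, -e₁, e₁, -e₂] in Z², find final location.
(-7, 2)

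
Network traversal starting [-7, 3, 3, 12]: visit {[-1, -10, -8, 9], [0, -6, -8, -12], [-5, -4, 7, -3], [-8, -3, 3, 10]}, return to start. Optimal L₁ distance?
120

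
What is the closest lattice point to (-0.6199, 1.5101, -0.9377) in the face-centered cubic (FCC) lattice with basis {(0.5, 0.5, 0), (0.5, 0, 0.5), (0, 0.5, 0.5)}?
(-0.5, 1.5, -1)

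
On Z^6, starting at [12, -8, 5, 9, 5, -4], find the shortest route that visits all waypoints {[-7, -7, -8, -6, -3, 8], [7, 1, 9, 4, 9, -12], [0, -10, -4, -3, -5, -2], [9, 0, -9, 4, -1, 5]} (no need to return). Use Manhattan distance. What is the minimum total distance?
151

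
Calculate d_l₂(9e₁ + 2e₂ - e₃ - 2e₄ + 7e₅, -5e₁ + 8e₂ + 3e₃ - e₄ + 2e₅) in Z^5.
16.5529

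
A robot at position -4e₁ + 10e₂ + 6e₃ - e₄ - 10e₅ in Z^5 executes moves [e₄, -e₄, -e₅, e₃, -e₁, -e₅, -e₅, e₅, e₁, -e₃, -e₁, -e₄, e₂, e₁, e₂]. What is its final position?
(-4, 12, 6, -2, -12)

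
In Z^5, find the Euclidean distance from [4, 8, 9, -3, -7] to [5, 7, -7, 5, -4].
18.1934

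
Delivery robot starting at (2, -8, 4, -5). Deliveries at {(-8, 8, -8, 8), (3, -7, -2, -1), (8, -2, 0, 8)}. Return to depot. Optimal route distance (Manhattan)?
116
(one optimal route: (2, -8, 4, -5) → (3, -7, -2, -1) → (-8, 8, -8, 8) → (8, -2, 0, 8) → (2, -8, 4, -5))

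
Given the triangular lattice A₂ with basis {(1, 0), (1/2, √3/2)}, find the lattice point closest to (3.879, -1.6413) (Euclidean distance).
(4, -1.732)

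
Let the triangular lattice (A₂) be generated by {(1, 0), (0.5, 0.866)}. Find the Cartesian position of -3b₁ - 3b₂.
(-4.5, -2.598)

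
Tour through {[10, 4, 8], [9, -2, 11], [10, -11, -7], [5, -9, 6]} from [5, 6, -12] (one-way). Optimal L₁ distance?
73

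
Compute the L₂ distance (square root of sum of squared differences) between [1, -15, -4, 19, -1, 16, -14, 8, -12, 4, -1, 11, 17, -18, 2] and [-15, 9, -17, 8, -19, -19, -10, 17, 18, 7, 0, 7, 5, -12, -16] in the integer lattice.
64.792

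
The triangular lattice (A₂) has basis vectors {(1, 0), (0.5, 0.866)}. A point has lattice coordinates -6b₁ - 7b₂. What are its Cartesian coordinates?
(-9.5, -6.062)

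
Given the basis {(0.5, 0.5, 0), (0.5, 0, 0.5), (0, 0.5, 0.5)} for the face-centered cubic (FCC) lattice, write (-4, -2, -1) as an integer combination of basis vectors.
-5b₁ - 3b₂ + b₃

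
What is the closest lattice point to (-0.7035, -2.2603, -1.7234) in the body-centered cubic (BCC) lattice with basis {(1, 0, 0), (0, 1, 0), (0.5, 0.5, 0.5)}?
(-0.5, -2.5, -1.5)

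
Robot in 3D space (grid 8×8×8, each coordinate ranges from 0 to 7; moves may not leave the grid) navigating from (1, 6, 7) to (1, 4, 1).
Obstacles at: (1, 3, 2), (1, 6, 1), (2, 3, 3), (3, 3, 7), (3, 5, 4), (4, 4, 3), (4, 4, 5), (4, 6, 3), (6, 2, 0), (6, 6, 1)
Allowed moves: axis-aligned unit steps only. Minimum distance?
8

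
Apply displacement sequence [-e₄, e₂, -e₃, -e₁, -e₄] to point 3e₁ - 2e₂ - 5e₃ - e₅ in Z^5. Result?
(2, -1, -6, -2, -1)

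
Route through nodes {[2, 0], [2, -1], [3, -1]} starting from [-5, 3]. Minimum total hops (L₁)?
12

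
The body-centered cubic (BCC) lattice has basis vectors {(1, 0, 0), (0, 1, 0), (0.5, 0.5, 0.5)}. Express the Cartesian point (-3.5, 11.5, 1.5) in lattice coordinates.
-5b₁ + 10b₂ + 3b₃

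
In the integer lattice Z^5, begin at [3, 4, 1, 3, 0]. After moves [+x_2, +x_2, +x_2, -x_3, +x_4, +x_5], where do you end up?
(3, 7, 0, 4, 1)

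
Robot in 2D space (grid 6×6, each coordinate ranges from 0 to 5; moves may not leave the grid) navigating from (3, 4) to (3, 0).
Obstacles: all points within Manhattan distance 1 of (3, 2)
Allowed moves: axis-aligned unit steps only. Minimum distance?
8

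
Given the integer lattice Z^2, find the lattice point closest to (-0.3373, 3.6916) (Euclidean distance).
(0, 4)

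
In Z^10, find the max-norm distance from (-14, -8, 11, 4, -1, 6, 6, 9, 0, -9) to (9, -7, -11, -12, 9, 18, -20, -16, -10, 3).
26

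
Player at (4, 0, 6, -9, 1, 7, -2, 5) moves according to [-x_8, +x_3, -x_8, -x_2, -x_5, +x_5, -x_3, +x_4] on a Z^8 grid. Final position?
(4, -1, 6, -8, 1, 7, -2, 3)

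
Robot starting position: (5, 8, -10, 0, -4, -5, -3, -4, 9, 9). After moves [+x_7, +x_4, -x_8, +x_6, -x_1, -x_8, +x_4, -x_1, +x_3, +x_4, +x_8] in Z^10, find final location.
(3, 8, -9, 3, -4, -4, -2, -5, 9, 9)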